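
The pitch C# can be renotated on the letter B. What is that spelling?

C# is pitch class 1. The letter B alone is pitch class 11.
To reach pitch class 1 from B requires an offset of +2 semitones, i.e. double sharp: B##.

B##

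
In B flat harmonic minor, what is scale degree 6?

Gb

The Bb harmonic minor scale runs Bb C Db Eb F Gb A.
Degree 6 is Gb.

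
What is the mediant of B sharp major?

Degree 3 takes the letter 2 steps above B, which is D.
In major, degree 3 sits 4 semitones above the tonic. B# + 4 semitones is pitch class 4, spelled on D as D##.

D##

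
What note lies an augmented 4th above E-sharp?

A##

A fourth above E lands on the letter A.
An augmented fourth spans 6 semitones, so E# moves to pitch class 11. On the letter A that is A##.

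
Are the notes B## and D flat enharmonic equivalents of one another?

Yes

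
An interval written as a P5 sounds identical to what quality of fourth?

doubly augmented

A perfect fifth spans 7 semitones.
A fourth spanning 7 semitones is doubly augmented (the perfect fourth is 5).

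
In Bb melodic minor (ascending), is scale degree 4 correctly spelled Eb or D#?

Eb

Each scale degree takes a distinct letter name. Degree 4 of a scale on B must use the letter E.
Eb and D# are enharmonically the same pitch, but only Eb uses the letter E, so it is the correct spelling here.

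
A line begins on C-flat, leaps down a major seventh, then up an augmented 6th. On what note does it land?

Bb

A major seventh down from Cb is Dbb (letter D, 11 semitones down).
An augmented sixth up from Dbb is Bb (letter B, 10 semitones up).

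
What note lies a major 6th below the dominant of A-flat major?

Gb

The dominant of Ab major is Eb.
A major sixth (9 semitones) below Eb lands on the letter G, giving Gb.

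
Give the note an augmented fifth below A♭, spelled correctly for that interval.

A down a perfect fifth is D, so the target letter is D.
From Ab, an augmented fifth is 8 semitones down: Dbb.

Dbb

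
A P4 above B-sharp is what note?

E#

B up a perfect fourth is E, so the target letter is E.
From B#, a perfect fourth is 5 semitones up: E#.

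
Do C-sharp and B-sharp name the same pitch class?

Two spellings are enharmonically equivalent only if they share a pitch class.
Here C# → 1, B# → 0; 0 ≠ 1, so they are not.

No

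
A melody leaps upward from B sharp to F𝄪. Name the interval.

perfect fifth

The letter names run B→F, a span of 4 letter steps, so the interval is some kind of fifth.
B# to F## is 7 semitones. A perfect fifth is 7, so 7 makes it perfect.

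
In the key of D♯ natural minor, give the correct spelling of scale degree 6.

B

The D# natural minor scale runs D# E# F# G# A# B C#.
Degree 6 is B.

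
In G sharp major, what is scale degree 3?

B#

The G# major scale runs G# A# B# C# D# E# F##.
Degree 3 is B#.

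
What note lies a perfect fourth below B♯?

B down a perfect fourth is F#, so the target letter is F.
From B#, a perfect fourth is 5 semitones down: F##.

F##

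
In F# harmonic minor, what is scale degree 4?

B

Degree 4 takes the letter 3 steps above F, which is B.
In harmonic minor, degree 4 sits 5 semitones above the tonic. F# + 5 semitones is pitch class 11, spelled on B as B.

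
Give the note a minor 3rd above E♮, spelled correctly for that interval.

G

E up a major third is G#, so the target letter is G.
From E, a minor third is 3 semitones up: G.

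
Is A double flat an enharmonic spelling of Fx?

Yes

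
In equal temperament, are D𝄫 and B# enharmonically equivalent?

Dbb is pitch class 0; B# is pitch class 0.
All spellings map to pitch class 0, so they are enharmonically equivalent.

Yes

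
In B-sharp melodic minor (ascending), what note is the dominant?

The B# melodic minor (ascending) scale runs B# C## D# E# F## G## A##.
Degree 5 is F##.

F##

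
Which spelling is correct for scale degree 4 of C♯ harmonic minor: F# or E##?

F#

Each scale degree takes a distinct letter name. Degree 4 of a scale on C must use the letter F.
F# and E## are enharmonically the same pitch, but only F# uses the letter F, so it is the correct spelling here.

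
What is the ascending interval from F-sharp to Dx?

augmented sixth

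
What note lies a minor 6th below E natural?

E down a major sixth is G, so the target letter is G.
From E, a minor sixth is 8 semitones down: G#.

G#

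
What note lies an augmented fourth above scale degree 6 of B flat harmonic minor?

C

Scale degree 6 of Bb harmonic minor is Gb.
An augmented fourth (6 semitones) above Gb lands on the letter C, giving C.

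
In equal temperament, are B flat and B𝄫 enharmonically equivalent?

Two spellings are enharmonically equivalent only if they share a pitch class.
Here Bb → 10, Bbb → 9; 9 ≠ 10, so they are not.

No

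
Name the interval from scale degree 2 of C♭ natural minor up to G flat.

Scale degree 2 of Cb natural minor is Db.
Db up to Gb: letters D→G make it a fourth; 5 semitones makes it perfect.

perfect fourth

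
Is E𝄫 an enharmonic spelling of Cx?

Yes

Ebb is pitch class 2; C## is pitch class 2.
All spellings map to pitch class 2, so they are enharmonically equivalent.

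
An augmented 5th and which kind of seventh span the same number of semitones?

An augmented fifth spans 8 semitones.
A seventh spanning 8 semitones is doubly diminished (the major seventh is 11).

doubly diminished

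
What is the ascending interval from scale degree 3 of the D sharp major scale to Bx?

augmented fourth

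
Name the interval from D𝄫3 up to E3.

Counting letters D–E gives a second.
Dbb→E = 4 semitones, 2 wider than the major second (2), so doubly augmented.

doubly augmented second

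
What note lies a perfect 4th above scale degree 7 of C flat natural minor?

Ebb

Scale degree 7 of Cb natural minor is Bbb.
A perfect fourth (5 semitones) above Bbb lands on the letter E, giving Ebb.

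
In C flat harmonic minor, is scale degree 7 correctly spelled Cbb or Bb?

Bb

Each scale degree takes a distinct letter name. Degree 7 of a scale on C must use the letter B.
Bb and Cbb are enharmonically the same pitch, but only Bb uses the letter B, so it is the correct spelling here.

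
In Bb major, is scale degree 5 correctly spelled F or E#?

Each scale degree takes a distinct letter name. Degree 5 of a scale on B must use the letter F.
F and E# are enharmonically the same pitch, but only F uses the letter F, so it is the correct spelling here.

F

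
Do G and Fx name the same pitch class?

Yes

G = pitch class 7 and F## = pitch class 7 — the same pitch class, so they are enharmonic equivalents.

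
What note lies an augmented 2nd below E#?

D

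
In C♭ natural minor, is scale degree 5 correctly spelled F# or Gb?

Gb

Each scale degree takes a distinct letter name. Degree 5 of a scale on C must use the letter G.
Gb and F# are enharmonically the same pitch, but only Gb uses the letter G, so it is the correct spelling here.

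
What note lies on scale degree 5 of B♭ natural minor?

F

Degree 5 takes the letter 4 steps above B, which is F.
In natural minor, degree 5 sits 7 semitones above the tonic. Bb + 7 semitones is pitch class 5, spelled on F as F.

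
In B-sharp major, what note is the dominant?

Degree 5 takes the letter 4 steps above B, which is F.
In major, degree 5 sits 7 semitones above the tonic. B# + 7 semitones is pitch class 7, spelled on F as F##.

F##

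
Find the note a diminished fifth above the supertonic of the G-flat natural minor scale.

Ebb

The supertonic of Gb natural minor is Ab.
A diminished fifth (6 semitones) above Ab lands on the letter E, giving Ebb.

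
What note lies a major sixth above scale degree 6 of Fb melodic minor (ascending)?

Bb

Scale degree 6 of Fb melodic minor (ascending) is Db.
A major sixth (9 semitones) above Db lands on the letter B, giving Bb.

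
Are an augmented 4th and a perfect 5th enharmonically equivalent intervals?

No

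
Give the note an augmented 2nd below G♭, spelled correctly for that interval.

Fbb

A second below G lands on the letter F.
An augmented second spans 3 semitones, so Gb moves to pitch class 3. On the letter F that is Fbb.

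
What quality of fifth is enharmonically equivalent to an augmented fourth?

diminished

An augmented fourth spans 6 semitones.
A fifth spanning 6 semitones is diminished (the perfect fifth is 7).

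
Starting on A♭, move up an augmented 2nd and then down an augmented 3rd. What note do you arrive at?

An augmented second up from Ab is B (letter B, 3 semitones up).
An augmented third down from B is Gb (letter G, 5 semitones down).

Gb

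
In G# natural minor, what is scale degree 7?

The G# natural minor scale runs G# A# B C# D# E F#.
Degree 7 is F#.

F#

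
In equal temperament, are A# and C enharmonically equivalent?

Two spellings are enharmonically equivalent only if they share a pitch class.
Here A# → 10, C → 0; 0 ≠ 10, so they are not.

No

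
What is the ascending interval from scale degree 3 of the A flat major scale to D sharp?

Scale degree 3 of Ab major is C.
C up to D#: letters C→D make it a second; 3 semitones makes it augmented.

augmented second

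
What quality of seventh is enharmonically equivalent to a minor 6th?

A minor sixth spans 8 semitones.
A seventh spanning 8 semitones is doubly diminished (the major seventh is 11).

doubly diminished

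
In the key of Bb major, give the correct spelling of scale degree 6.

The Bb major scale runs Bb C D Eb F G A.
Degree 6 is G.

G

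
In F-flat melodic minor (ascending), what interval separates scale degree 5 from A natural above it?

augmented sixth

Scale degree 5 of Fb melodic minor (ascending) is Cb.
Cb up to A: letters C→A make it a sixth; 10 semitones makes it augmented.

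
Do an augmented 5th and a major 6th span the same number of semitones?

No

An augmented fifth spans 8 semitones; a major sixth spans 9.
The spans differ, so they are not enharmonic equivalents.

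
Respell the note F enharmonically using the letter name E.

E#

F is pitch class 5. The letter E alone is pitch class 4.
To reach pitch class 5 from E requires an offset of +1 semitone, i.e. sharp: E#.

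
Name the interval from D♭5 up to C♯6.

The letter names run D→C, a span of 6 letter steps, so the interval is some kind of seventh.
Db to C# is 12 semitones. A major seventh is 11, so 12 makes it augmented.

augmented seventh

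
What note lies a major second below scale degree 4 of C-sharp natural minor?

Scale degree 4 of C# natural minor is F#.
A major second (2 semitones) below F# lands on the letter E, giving E.

E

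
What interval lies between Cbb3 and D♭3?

augmented second

Counting letters C–D gives a second.
Cbb→Db = 3 semitones, 1 wider than the major second (2), so augmented.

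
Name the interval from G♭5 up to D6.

Counting letters G–A–B–C–D gives a fifth.
Gb→D = 8 semitones, 1 wider than the perfect fifth (7), so augmented.

augmented fifth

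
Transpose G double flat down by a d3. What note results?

G down a major third is Eb, so the target letter is E.
From Gbb, a diminished third is 2 semitones down: Eb.

Eb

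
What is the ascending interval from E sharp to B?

diminished fifth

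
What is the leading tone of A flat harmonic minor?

The Ab harmonic minor scale runs Ab Bb Cb Db Eb Fb G.
Degree 7 is G.

G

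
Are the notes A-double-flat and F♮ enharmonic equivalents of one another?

Two spellings are enharmonically equivalent only if they share a pitch class.
Here Abb → 7, F → 5; 5 ≠ 7, so they are not.

No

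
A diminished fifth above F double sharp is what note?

C#

F up a perfect fifth is C, so the target letter is C.
From F##, a diminished fifth is 6 semitones up: C#.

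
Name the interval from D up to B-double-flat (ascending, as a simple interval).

The letter names run D→B, a span of 5 letter steps, so the interval is some kind of sixth.
D to Bbb is 7 semitones. A major sixth is 9, so 7 makes it diminished.

diminished sixth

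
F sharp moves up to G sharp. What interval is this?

major second

The letter names run F→G, a span of 1 letter step, so the interval is some kind of second.
F# to G# is 2 semitones. A major second is 2, so 2 makes it major.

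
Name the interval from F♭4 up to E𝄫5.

Counting letters F–G–A–B–C–D–E gives a seventh.
Fb→Ebb = 10 semitones, 1 narrower than the major seventh (11), so minor.

minor seventh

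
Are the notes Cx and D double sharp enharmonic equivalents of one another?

Two spellings are enharmonically equivalent only if they share a pitch class.
Here C## → 2, D## → 4; 2 ≠ 4, so they are not.

No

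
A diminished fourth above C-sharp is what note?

F

C up a perfect fourth is F, so the target letter is F.
From C#, a diminished fourth is 4 semitones up: F.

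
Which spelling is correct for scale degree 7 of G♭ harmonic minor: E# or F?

F

Each scale degree takes a distinct letter name. Degree 7 of a scale on G must use the letter F.
F and E# are enharmonically the same pitch, but only F uses the letter F, so it is the correct spelling here.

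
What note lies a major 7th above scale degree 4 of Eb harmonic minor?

Scale degree 4 of Eb harmonic minor is Ab.
A major seventh (11 semitones) above Ab lands on the letter G, giving G.

G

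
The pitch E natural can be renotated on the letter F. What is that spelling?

E is pitch class 4. The letter F alone is pitch class 5.
To reach pitch class 4 from F requires an offset of -1 semitone, i.e. flat: Fb.

Fb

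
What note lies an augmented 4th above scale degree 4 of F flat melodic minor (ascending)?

Scale degree 4 of Fb melodic minor (ascending) is Bbb.
An augmented fourth (6 semitones) above Bbb lands on the letter E, giving Eb.

Eb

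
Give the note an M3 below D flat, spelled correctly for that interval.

D down a major third is Bb, so the target letter is B.
From Db, a major third is 4 semitones down: Bbb.

Bbb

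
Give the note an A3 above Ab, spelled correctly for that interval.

A up a major third is C#, so the target letter is C.
From Ab, an augmented third is 5 semitones up: C#.

C#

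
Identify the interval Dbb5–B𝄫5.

major sixth

Counting letters D–E–F–G–A–B gives a sixth.
Dbb→Bbb = 9 semitones, exactly the major sixth.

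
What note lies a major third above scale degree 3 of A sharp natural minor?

E#

Scale degree 3 of A# natural minor is C#.
A major third (4 semitones) above C# lands on the letter E, giving E#.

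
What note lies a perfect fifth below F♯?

A fifth below F lands on the letter B.
A perfect fifth spans 7 semitones, so F# moves to pitch class 11. On the letter B that is B.

B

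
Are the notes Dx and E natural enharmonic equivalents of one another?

Yes

D## = pitch class 4 and E = pitch class 4 — the same pitch class, so they are enharmonic equivalents.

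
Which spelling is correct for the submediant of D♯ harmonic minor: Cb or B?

B

Each scale degree takes a distinct letter name. Degree 6 of a scale on D must use the letter B.
B and Cb are enharmonically the same pitch, but only B uses the letter B, so it is the correct spelling here.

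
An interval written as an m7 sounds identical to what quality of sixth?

A minor seventh spans 10 semitones.
A sixth spanning 10 semitones is augmented (the major sixth is 9).

augmented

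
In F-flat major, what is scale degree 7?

Degree 7 takes the letter 6 steps above F, which is E.
In major, degree 7 sits 11 semitones above the tonic. Fb + 11 semitones is pitch class 3, spelled on E as Eb.

Eb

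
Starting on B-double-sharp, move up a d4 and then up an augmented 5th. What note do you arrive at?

A diminished fourth up from B## is E# (letter E, 4 semitones up).
An augmented fifth up from E# is B## (letter B, 8 semitones up).

B##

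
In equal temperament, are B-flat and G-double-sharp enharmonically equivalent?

Bb is pitch class 10; G## is pitch class 9.
The pitch classes differ (10 vs. 9), so they are not enharmonic equivalents.

No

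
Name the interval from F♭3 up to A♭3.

major third

The letter names run F→A, a span of 2 letter steps, so the interval is some kind of third.
Fb to Ab is 4 semitones. A major third is 4, so 4 makes it major.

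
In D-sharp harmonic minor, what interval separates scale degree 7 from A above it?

diminished sixth

Scale degree 7 of D# harmonic minor is C##.
C## up to A: letters C→A make it a sixth; 7 semitones makes it diminished.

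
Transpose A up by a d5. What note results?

Eb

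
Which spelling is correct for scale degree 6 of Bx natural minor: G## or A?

Each scale degree takes a distinct letter name. Degree 6 of a scale on B must use the letter G.
G## and A are enharmonically the same pitch, but only G## uses the letter G, so it is the correct spelling here.

G##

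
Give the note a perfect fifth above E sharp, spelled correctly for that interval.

B#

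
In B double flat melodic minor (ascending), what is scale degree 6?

Degree 6 takes the letter 5 steps above B, which is G.
In melodic minor (ascending), degree 6 sits 9 semitones above the tonic. Bbb + 9 semitones is pitch class 6, spelled on G as Gb.

Gb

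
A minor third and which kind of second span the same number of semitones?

augmented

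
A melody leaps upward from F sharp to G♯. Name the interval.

Counting letters F–G gives a second.
F#→G# = 2 semitones, exactly the major second.

major second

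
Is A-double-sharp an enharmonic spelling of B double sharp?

No

Two spellings are enharmonically equivalent only if they share a pitch class.
Here A## → 11, B## → 1; 1 ≠ 11, so they are not.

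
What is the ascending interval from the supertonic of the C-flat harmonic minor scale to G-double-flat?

diminished fourth

The supertonic of Cb harmonic minor is Db.
Db up to Gbb: letters D→G make it a fourth; 4 semitones makes it diminished.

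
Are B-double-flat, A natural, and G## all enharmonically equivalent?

Yes

Bbb is pitch class 9; A is pitch class 9; G## is pitch class 9.
All spellings map to pitch class 9, so they are enharmonically equivalent.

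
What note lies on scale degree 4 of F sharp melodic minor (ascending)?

B

The F# melodic minor (ascending) scale runs F# G# A B C# D# E#.
Degree 4 is B.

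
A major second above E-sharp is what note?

F##

E up a major second is F#, so the target letter is F.
From E#, a major second is 2 semitones up: F##.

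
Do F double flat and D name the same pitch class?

No

Fbb is pitch class 3; D is pitch class 2.
The pitch classes differ (3 vs. 2), so they are not enharmonic equivalents.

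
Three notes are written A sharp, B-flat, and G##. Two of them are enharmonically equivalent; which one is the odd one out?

G##

In 12-tone equal temperament, enharmonic equivalents share a pitch class. A# is pitch class 10; Bb is pitch class 10; G## is pitch class 9.
A# and Bb share pitch class 10, while G## is pitch class 9.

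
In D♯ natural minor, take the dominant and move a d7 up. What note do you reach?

G

The dominant of D# natural minor is A#.
A diminished seventh (9 semitones) above A# lands on the letter G, giving G.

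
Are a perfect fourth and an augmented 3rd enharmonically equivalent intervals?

Yes

A perfect fourth spans 5 semitones; an augmented third spans 5.
They are enharmonically equivalent.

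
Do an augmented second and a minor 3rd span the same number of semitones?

Yes

An augmented second spans 3 semitones; a minor third spans 3.
They are enharmonically equivalent.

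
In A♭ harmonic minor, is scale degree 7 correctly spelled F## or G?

Each scale degree takes a distinct letter name. Degree 7 of a scale on A must use the letter G.
G and F## are enharmonically the same pitch, but only G uses the letter G, so it is the correct spelling here.

G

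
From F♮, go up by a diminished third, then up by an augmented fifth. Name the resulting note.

Eb

A diminished third up from F is Abb (letter A, 2 semitones up).
An augmented fifth up from Abb is Eb (letter E, 8 semitones up).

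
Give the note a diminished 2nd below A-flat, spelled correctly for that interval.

G#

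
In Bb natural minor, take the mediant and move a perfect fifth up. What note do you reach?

Ab

The mediant of Bb natural minor is Db.
A perfect fifth (7 semitones) above Db lands on the letter A, giving Ab.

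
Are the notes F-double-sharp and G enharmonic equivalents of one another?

F## is pitch class 7; G is pitch class 7.
All spellings map to pitch class 7, so they are enharmonically equivalent.

Yes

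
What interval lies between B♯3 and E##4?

The letter names run B→E, a span of 3 letter steps, so the interval is some kind of fourth.
B# to E## is 6 semitones. A perfect fourth is 5, so 6 makes it augmented.

augmented fourth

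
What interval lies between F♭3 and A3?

The letter names run F→A, a span of 2 letter steps, so the interval is some kind of third.
Fb to A is 5 semitones. A major third is 4, so 5 makes it augmented.

augmented third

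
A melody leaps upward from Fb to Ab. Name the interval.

The letter names run F→A, a span of 2 letter steps, so the interval is some kind of third.
Fb to Ab is 4 semitones. A major third is 4, so 4 makes it major.

major third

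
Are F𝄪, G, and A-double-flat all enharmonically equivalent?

Yes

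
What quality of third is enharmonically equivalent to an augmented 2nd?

minor

An augmented second spans 3 semitones.
A third spanning 3 semitones is minor (the major third is 4).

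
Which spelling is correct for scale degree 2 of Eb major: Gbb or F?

F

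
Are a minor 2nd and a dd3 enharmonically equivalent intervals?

A minor second spans 1 semitone; a doubly diminished third spans 1.
They are enharmonically equivalent.

Yes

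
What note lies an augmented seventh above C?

B#

C up a major seventh is B, so the target letter is B.
From C, an augmented seventh is 12 semitones up: B#.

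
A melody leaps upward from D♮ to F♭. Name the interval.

Counting letters D–E–F gives a third.
D→Fb = 2 semitones, 2 narrower than the major third (4), so diminished.

diminished third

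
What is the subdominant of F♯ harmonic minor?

B

The F# harmonic minor scale runs F# G# A B C# D E#.
Degree 4 is B.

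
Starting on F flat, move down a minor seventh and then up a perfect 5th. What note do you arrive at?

Db

A minor seventh down from Fb is Gb (letter G, 10 semitones down).
A perfect fifth up from Gb is Db (letter D, 7 semitones up).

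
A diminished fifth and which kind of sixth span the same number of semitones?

A diminished fifth spans 6 semitones.
A sixth spanning 6 semitones is doubly diminished (the major sixth is 9).

doubly diminished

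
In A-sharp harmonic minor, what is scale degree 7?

The A# harmonic minor scale runs A# B# C# D# E# F# G##.
Degree 7 is G##.

G##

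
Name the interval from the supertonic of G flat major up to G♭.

minor seventh

The supertonic of Gb major is Ab.
Ab up to Gb: letters A→G make it a seventh; 10 semitones makes it minor.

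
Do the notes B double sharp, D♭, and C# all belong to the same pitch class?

B## is pitch class 1; Db is pitch class 1; C# is pitch class 1.
All spellings map to pitch class 1, so they are enharmonically equivalent.

Yes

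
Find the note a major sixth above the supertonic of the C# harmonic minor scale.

B#

The supertonic of C# harmonic minor is D#.
A major sixth (9 semitones) above D# lands on the letter B, giving B#.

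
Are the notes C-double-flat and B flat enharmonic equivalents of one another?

Cbb is pitch class 10; Bb is pitch class 10.
All spellings map to pitch class 10, so they are enharmonically equivalent.

Yes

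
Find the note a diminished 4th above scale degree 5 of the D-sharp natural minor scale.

Scale degree 5 of D# natural minor is A#.
A diminished fourth (4 semitones) above A# lands on the letter D, giving D.

D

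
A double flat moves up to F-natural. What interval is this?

augmented sixth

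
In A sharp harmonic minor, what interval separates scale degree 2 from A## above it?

Scale degree 2 of A# harmonic minor is B#.
B# up to A##: letters B→A make it a seventh; 11 semitones makes it major.

major seventh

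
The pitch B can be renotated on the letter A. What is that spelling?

B is pitch class 11. The letter A alone is pitch class 9.
To reach pitch class 11 from A requires an offset of +2 semitones, i.e. double sharp: A##.

A##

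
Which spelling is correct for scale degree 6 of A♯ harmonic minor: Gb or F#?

F#

Each scale degree takes a distinct letter name. Degree 6 of a scale on A must use the letter F.
F# and Gb are enharmonically the same pitch, but only F# uses the letter F, so it is the correct spelling here.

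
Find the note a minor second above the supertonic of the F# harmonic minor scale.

A

The supertonic of F# harmonic minor is G#.
A minor second (1 semitone) above G# lands on the letter A, giving A.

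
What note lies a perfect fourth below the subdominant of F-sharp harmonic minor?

F#

The subdominant of F# harmonic minor is B.
A perfect fourth (5 semitones) below B lands on the letter F, giving F#.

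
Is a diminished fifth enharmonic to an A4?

A diminished fifth spans 6 semitones; an augmented fourth spans 6.
They are enharmonically equivalent.

Yes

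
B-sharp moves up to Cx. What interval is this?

major second

The letter names run B→C, a span of 1 letter step, so the interval is some kind of second.
B# to C## is 2 semitones. A major second is 2, so 2 makes it major.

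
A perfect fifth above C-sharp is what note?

G#

C up a perfect fifth is G, so the target letter is G.
From C#, a perfect fifth is 7 semitones up: G#.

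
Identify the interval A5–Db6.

diminished fourth

The letter names run A→D, a span of 3 letter steps, so the interval is some kind of fourth.
A to Db is 4 semitones. A perfect fourth is 5, so 4 makes it diminished.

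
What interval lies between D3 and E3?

major second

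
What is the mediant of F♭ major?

Ab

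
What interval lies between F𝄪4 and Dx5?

major sixth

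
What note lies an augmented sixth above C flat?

C up a major sixth is A, so the target letter is A.
From Cb, an augmented sixth is 10 semitones up: A.

A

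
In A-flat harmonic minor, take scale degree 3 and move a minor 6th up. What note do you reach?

Abb

Scale degree 3 of Ab harmonic minor is Cb.
A minor sixth (8 semitones) above Cb lands on the letter A, giving Abb.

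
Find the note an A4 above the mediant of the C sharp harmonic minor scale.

A#

The mediant of C# harmonic minor is E.
An augmented fourth (6 semitones) above E lands on the letter A, giving A#.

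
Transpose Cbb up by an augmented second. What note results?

A second above C lands on the letter D.
An augmented second spans 3 semitones, so Cbb moves to pitch class 1. On the letter D that is Db.

Db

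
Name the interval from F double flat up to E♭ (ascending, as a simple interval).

augmented seventh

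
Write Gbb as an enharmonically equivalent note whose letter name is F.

F

Gbb is pitch class 5. The letter F alone is pitch class 5.
Pitch class 5 on F needs no accidental: F.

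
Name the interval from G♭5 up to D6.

augmented fifth

Counting letters G–A–B–C–D gives a fifth.
Gb→D = 8 semitones, 1 wider than the perfect fifth (7), so augmented.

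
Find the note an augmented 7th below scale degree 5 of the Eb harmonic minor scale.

Cbb

Scale degree 5 of Eb harmonic minor is Bb.
An augmented seventh (12 semitones) below Bb lands on the letter C, giving Cbb.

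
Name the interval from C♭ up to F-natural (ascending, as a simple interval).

augmented fourth

Counting letters C–D–E–F gives a fourth.
Cb→F = 6 semitones, 1 wider than the perfect fourth (5), so augmented.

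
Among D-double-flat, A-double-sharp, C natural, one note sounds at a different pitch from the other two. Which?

In 12-tone equal temperament, enharmonic equivalents share a pitch class. Dbb is pitch class 0; A## is pitch class 11; C is pitch class 0.
Dbb and C share pitch class 0, while A## is pitch class 11.

A##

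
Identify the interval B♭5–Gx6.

doubly augmented sixth

Counting letters B–C–D–E–F–G gives a sixth.
Bb→G## = 11 semitones, 2 wider than the major sixth (9), so doubly augmented.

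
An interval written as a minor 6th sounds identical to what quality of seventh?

A minor sixth spans 8 semitones.
A seventh spanning 8 semitones is doubly diminished (the major seventh is 11).

doubly diminished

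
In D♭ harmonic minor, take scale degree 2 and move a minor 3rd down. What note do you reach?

C

Scale degree 2 of Db harmonic minor is Eb.
A minor third (3 semitones) below Eb lands on the letter C, giving C.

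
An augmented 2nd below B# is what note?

B down a major second is A, so the target letter is A.
From B#, an augmented second is 3 semitones down: A.

A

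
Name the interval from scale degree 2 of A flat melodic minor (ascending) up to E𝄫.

diminished fourth

Scale degree 2 of Ab melodic minor (ascending) is Bb.
Bb up to Ebb: letters B→E make it a fourth; 4 semitones makes it diminished.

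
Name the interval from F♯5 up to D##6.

augmented sixth

Counting letters F–G–A–B–C–D gives a sixth.
F#→D## = 10 semitones, 1 wider than the major sixth (9), so augmented.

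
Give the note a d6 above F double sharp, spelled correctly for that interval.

F up a major sixth is D, so the target letter is D.
From F##, a diminished sixth is 7 semitones up: D.

D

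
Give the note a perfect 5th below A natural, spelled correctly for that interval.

D

A down a perfect fifth is D, so the target letter is D.
From A, a perfect fifth is 7 semitones down: D.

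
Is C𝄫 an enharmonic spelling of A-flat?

Cbb is pitch class 10; Ab is pitch class 8.
The pitch classes differ (10 vs. 8), so they are not enharmonic equivalents.

No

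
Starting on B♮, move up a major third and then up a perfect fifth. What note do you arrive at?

A#

A major third up from B is D# (letter D, 4 semitones up).
A perfect fifth up from D# is A# (letter A, 7 semitones up).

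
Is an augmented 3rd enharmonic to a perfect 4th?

An augmented third spans 5 semitones; a perfect fourth spans 5.
They are enharmonically equivalent.

Yes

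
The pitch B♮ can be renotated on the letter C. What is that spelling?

Plain C sits 1 semitone above B, so on the letter C the same pitch needs a flat: Cb.

Cb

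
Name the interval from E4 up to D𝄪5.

augmented seventh

Counting letters E–F–G–A–B–C–D gives a seventh.
E→D## = 12 semitones, 1 wider than the major seventh (11), so augmented.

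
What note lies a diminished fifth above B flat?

Fb

A fifth above B lands on the letter F.
A diminished fifth spans 6 semitones, so Bb moves to pitch class 4. On the letter F that is Fb.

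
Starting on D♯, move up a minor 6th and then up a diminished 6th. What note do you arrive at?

A minor sixth up from D# is B (letter B, 8 semitones up).
A diminished sixth up from B is Gb (letter G, 7 semitones up).

Gb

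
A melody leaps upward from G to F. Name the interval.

Counting letters G–A–B–C–D–E–F gives a seventh.
G→F = 10 semitones, 1 narrower than the major seventh (11), so minor.

minor seventh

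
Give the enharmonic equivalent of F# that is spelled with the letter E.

E##

Plain E sits 2 semitones below F#, so on the letter E the same pitch needs a double sharp: E##.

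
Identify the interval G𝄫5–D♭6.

augmented fifth

Counting letters G–A–B–C–D gives a fifth.
Gbb→Db = 8 semitones, 1 wider than the perfect fifth (7), so augmented.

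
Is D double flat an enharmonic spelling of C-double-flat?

No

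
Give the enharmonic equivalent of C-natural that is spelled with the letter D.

Dbb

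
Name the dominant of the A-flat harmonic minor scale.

Eb

Degree 5 takes the letter 4 steps above A, which is E.
In harmonic minor, degree 5 sits 7 semitones above the tonic. Ab + 7 semitones is pitch class 3, spelled on E as Eb.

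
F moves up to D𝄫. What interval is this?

diminished sixth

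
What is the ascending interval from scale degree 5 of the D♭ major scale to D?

Scale degree 5 of Db major is Ab.
Ab up to D: letters A→D make it a fourth; 6 semitones makes it augmented.

augmented fourth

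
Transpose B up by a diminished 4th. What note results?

Eb

B up a perfect fourth is E, so the target letter is E.
From B, a diminished fourth is 4 semitones up: Eb.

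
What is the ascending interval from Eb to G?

The letter names run E→G, a span of 2 letter steps, so the interval is some kind of third.
Eb to G is 4 semitones. A major third is 4, so 4 makes it major.

major third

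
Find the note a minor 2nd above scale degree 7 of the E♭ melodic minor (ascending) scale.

Eb

Scale degree 7 of Eb melodic minor (ascending) is D.
A minor second (1 semitone) above D lands on the letter E, giving Eb.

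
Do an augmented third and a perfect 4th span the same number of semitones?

Yes

An augmented third spans 5 semitones; a perfect fourth spans 5.
They are enharmonically equivalent.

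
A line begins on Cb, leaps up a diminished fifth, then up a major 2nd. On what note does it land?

A diminished fifth up from Cb is Gbb (letter G, 6 semitones up).
A major second up from Gbb is Abb (letter A, 2 semitones up).

Abb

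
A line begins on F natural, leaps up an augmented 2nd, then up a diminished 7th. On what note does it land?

F

An augmented second up from F is G# (letter G, 3 semitones up).
A diminished seventh up from G# is F (letter F, 9 semitones up).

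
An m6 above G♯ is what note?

E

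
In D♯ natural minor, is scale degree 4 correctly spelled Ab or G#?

G#

Each scale degree takes a distinct letter name. Degree 4 of a scale on D must use the letter G.
G# and Ab are enharmonically the same pitch, but only G# uses the letter G, so it is the correct spelling here.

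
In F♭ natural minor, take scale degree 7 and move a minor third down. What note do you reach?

Cb

Scale degree 7 of Fb natural minor is Ebb.
A minor third (3 semitones) below Ebb lands on the letter C, giving Cb.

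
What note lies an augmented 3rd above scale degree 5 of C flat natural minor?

Scale degree 5 of Cb natural minor is Gb.
An augmented third (5 semitones) above Gb lands on the letter B, giving B.

B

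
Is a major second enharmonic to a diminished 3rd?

Yes

A major second spans 2 semitones; a diminished third spans 2.
They are enharmonically equivalent.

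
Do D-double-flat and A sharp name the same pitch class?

Dbb is pitch class 0; A# is pitch class 10.
The pitch classes differ (0 vs. 10), so they are not enharmonic equivalents.

No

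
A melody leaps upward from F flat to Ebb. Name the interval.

minor seventh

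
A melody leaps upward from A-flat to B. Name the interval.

augmented second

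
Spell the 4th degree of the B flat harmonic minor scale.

The Bb harmonic minor scale runs Bb C Db Eb F Gb A.
Degree 4 is Eb.

Eb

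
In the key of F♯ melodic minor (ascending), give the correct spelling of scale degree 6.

D#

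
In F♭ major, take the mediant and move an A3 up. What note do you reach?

C#

The mediant of Fb major is Ab.
An augmented third (5 semitones) above Ab lands on the letter C, giving C#.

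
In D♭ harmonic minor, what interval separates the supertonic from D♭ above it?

The supertonic of Db harmonic minor is Eb.
Eb up to Db: letters E→D make it a seventh; 10 semitones makes it minor.

minor seventh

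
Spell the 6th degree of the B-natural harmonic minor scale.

Degree 6 takes the letter 5 steps above B, which is G.
In harmonic minor, degree 6 sits 8 semitones above the tonic. B + 8 semitones is pitch class 7, spelled on G as G.

G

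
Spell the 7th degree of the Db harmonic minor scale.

Degree 7 takes the letter 6 steps above D, which is C.
In harmonic minor, degree 7 sits 11 semitones above the tonic. Db + 11 semitones is pitch class 0, spelled on C as C.

C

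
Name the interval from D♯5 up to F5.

diminished third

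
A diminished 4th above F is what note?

Bbb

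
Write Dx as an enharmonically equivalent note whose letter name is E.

Plain E sits at the same pitch as D##, so on the letter E the same pitch needs a natural: E.

E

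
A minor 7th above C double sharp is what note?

B#

A seventh above C lands on the letter B.
A minor seventh spans 10 semitones, so C## moves to pitch class 0. On the letter B that is B#.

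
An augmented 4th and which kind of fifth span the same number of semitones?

diminished

An augmented fourth spans 6 semitones.
A fifth spanning 6 semitones is diminished (the perfect fifth is 7).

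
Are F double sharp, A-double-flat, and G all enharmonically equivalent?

Yes

F## is pitch class 7; Abb is pitch class 7; G is pitch class 7.
All spellings map to pitch class 7, so they are enharmonically equivalent.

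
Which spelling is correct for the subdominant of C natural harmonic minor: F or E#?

F

Each scale degree takes a distinct letter name. Degree 4 of a scale on C must use the letter F.
F and E# are enharmonically the same pitch, but only F uses the letter F, so it is the correct spelling here.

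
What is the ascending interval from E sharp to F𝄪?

major second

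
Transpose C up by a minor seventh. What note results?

Bb

A seventh above C lands on the letter B.
A minor seventh spans 10 semitones, so C moves to pitch class 10. On the letter B that is Bb.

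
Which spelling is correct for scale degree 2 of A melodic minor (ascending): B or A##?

Each scale degree takes a distinct letter name. Degree 2 of a scale on A must use the letter B.
B and A## are enharmonically the same pitch, but only B uses the letter B, so it is the correct spelling here.

B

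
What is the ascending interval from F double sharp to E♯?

minor seventh

The letter names run F→E, a span of 6 letter steps, so the interval is some kind of seventh.
F## to E# is 10 semitones. A major seventh is 11, so 10 makes it minor.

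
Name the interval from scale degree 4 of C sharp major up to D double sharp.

Scale degree 4 of C# major is F#.
F# up to D##: letters F→D make it a sixth; 10 semitones makes it augmented.

augmented sixth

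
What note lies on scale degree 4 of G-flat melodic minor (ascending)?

Cb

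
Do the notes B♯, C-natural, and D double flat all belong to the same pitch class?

Yes

B# is pitch class 0; C is pitch class 0; Dbb is pitch class 0.
All spellings map to pitch class 0, so they are enharmonically equivalent.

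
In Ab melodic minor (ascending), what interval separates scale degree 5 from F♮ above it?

Scale degree 5 of Ab melodic minor (ascending) is Eb.
Eb up to F: letters E→F make it a second; 2 semitones makes it major.

major second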